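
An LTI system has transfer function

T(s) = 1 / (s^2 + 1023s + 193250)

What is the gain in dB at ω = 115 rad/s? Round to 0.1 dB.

Substitute s = j115:
Numerator: 1 = 1 + j0
Denominator: (j115)^2 + 1023(j115) + 193250 = 180025 + j117645
|N| = √(1² + 0²) ≈ 1, ∠N ≈ 0.00°
|D| = √(180025² + 117645²) ≈ 2.1506e+05, ∠D ≈ 33.16°
|T| = 1 / 2.1506e+05 ≈ 4.6499e-06
Gain = 20 log₁₀(4.6499e-06) ≈ -106.65 dB

-106.7 dB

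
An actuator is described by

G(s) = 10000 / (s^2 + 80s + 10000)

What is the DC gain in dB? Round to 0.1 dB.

G(0) = 10000 / 10000 = 1
20 log₁₀(1) ≈ 0.00 dB

0.0 dB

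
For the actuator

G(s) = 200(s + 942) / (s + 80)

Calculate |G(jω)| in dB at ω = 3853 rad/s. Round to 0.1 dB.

At s = jω = j3853:
zero (s+942): 942 + j3853 → |·| = √(942²+3853²) = √15732973 ≈ 3966.5, ∠ = arctan(3853/942) ≈ 76.26°
pole (s+80): 80 + j3853 → |·| = √(80²+3853²) = √14852009 ≈ 3853.8, ∠ = arctan(3853/80) ≈ 88.81°
|G| = 200 · 3966.5 / 3853.8 ≈ 205.85
Gain = 20 log₁₀(205.85) ≈ 46.27 dB

46.3 dB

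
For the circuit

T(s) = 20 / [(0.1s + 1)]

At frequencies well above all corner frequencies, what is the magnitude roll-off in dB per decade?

Each pole contributes −20 dB/decade at high frequency; each zero contributes +20 dB/decade.
Net: 0 zero(s) − 1 pole(s) → -20 dB/decade.

-20 dB/decade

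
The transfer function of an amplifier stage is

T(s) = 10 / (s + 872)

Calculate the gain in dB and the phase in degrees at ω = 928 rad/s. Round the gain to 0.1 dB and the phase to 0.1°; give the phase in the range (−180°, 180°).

-42.1 dB, -46.8°

Substitute s = j928:
Numerator: 10 = 10 + j0
Denominator: (j928) + 872 = 872 + j928
|N| = √(10² + 0²) ≈ 10, ∠N ≈ 0.00°
|D| = √(872² + 928²) ≈ 1273.4, ∠D ≈ 46.78°
|T| = 10 / 1273.4 ≈ 0.007853
Gain = 20 log₁₀(0.007853) ≈ -42.10 dB
∠T = 0.00° − 46.78° = -46.78°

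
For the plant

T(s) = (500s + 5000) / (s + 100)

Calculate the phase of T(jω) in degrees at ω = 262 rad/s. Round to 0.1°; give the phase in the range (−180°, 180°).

Substitute s = j262:
Numerator: 500(j262) + 5000 = 5000 + j131000
Denominator: (j262) + 100 = 100 + j262
|N| = √(5000² + 131000²) ≈ 1.311e+05, ∠N ≈ 87.81°
|D| = √(100² + 262²) ≈ 280.44, ∠D ≈ 69.11°
∠T = 87.81° − 69.11° = 18.70°

18.7°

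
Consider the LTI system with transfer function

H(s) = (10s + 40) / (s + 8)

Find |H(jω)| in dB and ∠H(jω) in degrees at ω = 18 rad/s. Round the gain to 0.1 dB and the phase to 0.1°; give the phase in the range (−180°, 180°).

Substitute s = j18:
Numerator: 10(j18) + 40 = 40 + j180
Denominator: (j18) + 8 = 8 + j18
|N| = √(40² + 180²) ≈ 184.39, ∠N ≈ 77.47°
|D| = √(8² + 18²) ≈ 19.698, ∠D ≈ 66.04°
|H| = 184.39 / 19.698 ≈ 9.3608
Gain = 20 log₁₀(9.3608) ≈ 19.43 dB
∠H = 77.47° − 66.04° = 11.43°

19.4 dB, 11.4°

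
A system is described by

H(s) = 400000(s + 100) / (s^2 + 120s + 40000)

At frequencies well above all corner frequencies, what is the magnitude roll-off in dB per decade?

-20 dB/decade

Each pole contributes −20 dB/decade at high frequency; each zero contributes +20 dB/decade.
Net: 1 zero(s) − 2 pole(s) → -20 dB/decade.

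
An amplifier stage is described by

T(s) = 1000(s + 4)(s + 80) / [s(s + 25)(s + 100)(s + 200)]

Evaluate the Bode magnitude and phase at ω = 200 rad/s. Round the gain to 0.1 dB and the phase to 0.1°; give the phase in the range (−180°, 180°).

At s = jω = j200:
zero (s+4): 4 + j200 → |·| = √(4²+200²) = √40016 ≈ 200.04, ∠ = arctan(200/4) ≈ 88.85°
zero (s+80): 80 + j200 → |·| = √(80²+200²) = √46400 ≈ 215.41, ∠ = arctan(200/80) ≈ 68.20°
pole (s+25): 25 + j200 → |·| = √(25²+200²) = √40625 ≈ 201.56, ∠ = arctan(200/25) ≈ 82.87°
pole (s+100): 100 + j200 → |·| = √(100²+200²) = √50000 ≈ 223.61, ∠ = arctan(200/100) ≈ 63.43°
pole (s+200): 200 + j200 → |·| = √(200²+200²) = √80000 ≈ 282.84, ∠ = arctan(200/200) ≈ 45.00°
pole at origin: |s| = 200, ∠ = 90.00° (in denominator)
|T| = 1000 · 43091 / 2.5496e+09 ≈ 0.016901
Gain = 20 log₁₀(0.016901) ≈ -35.44 dB
∠T = 157.05° − 281.30° = -124.25°

-35.4 dB, -124.3°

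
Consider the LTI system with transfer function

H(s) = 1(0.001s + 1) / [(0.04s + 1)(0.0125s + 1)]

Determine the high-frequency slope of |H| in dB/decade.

Each pole contributes −20 dB/decade at high frequency; each zero contributes +20 dB/decade.
Net: 1 zero(s) − 2 pole(s) → -20 dB/decade.

-20 dB/decade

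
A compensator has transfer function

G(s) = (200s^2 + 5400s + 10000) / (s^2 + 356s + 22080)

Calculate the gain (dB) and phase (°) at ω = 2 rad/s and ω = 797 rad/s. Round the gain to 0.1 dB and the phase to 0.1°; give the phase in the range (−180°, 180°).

Substitute s = j2:
Numerator: 200(j2)^2 + 5400(j2) + 10000 = 9200 + j10800
Denominator: (j2)^2 + 356(j2) + 22080 = 22076 + j712
|N| = √(9200² + 10800²) ≈ 14187, ∠N ≈ 49.57°
|D| = √(22076² + 712²) ≈ 22087, ∠D ≈ 1.85°
|G| = 14187 / 22087 ≈ 0.64232
Gain = 20 log₁₀(0.64232) ≈ -3.84 dB
∠G = 49.57° − 1.85° = 47.72°

Substitute s = j797:
Numerator: 200(j797)^2 + 5400(j797) + 10000 = -127031800 + j4303800
Denominator: (j797)^2 + 356(j797) + 22080 = -613129 + j283732
|N| = √(127031800² + 4303800²) ≈ 1.271e+08, ∠N ≈ 178.06°
|D| = √(613129² + 283732²) ≈ 6.756e+05, ∠D ≈ 155.17°
|G| = 1.271e+08 / 6.756e+05 ≈ 188.13
Gain = 20 log₁₀(188.13) ≈ 45.49 dB
∠G = 178.06° − 155.17° = 22.89°

ω = 2: -3.8 dB, 47.7°; ω = 797: 45.5 dB, 22.9°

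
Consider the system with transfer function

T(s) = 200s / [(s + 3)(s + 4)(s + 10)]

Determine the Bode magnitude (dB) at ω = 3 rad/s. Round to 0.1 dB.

At s = jω = j3:
zero at origin: s = j3 → |·| = 3, ∠ = 90.00°
pole (s+3): 3 + j3 → |·| = √(3²+3²) = √18 ≈ 4.2426, ∠ = arctan(3/3) ≈ 45.00°
pole (s+4): 4 + j3 → |·| = √(4²+3²) = √25 ≈ 5, ∠ = arctan(3/4) ≈ 36.87°
pole (s+10): 10 + j3 → |·| = √(10²+3²) = √109 ≈ 10.44, ∠ = arctan(3/10) ≈ 16.70°
|T| = 200 · 3 / 221.46 ≈ 2.7093
Gain = 20 log₁₀(2.7093) ≈ 8.66 dB

8.7 dB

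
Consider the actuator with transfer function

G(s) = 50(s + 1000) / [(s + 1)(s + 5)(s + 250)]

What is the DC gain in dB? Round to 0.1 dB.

G(0) = 50·1000 / (1·5·250) = 40
20 log₁₀(40) ≈ 32.04 dB

32.0 dB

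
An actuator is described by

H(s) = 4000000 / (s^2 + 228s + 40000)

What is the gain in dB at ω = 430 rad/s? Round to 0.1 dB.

At s = jω = j430:
quadratic: (j430)² + 228·j430 + 40000 = -144900 + j98040 → |·| ≈ 1.7495e+05, ∠ ≈ 145.92°
|H| = 4000000 / 1.7495e+05 ≈ 22.864
Gain = 20 log₁₀(22.864) ≈ 27.18 dB

27.2 dB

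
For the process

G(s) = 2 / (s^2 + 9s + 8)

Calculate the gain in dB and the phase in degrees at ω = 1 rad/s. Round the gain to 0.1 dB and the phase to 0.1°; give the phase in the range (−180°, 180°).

Substitute s = j1:
Numerator: 2 = 2 + j0
Denominator: (j1)^2 + 9(j1) + 8 = 7 + j9
|N| = √(2² + 0²) ≈ 2, ∠N ≈ 0.00°
|D| = √(7² + 9²) ≈ 11.402, ∠D ≈ 52.13°
|G| = 2 / 11.402 ≈ 0.17541
Gain = 20 log₁₀(0.17541) ≈ -15.12 dB
∠G = 0.00° − 52.13° = -52.13°

-15.1 dB, -52.1°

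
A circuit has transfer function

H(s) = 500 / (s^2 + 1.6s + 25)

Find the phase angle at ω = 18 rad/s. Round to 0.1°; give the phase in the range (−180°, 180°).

At s = jω = j18:
quadratic: (j18)² + 1.6·j18 + 25 = -299 + j28.8 → |·| ≈ 300.38, ∠ ≈ 174.50°
∠H = 0.00° − 174.50° = -174.50°

-174.5°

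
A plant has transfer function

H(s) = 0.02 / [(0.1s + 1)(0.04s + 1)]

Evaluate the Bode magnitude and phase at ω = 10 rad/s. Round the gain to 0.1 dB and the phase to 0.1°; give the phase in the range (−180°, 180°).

-37.6 dB, -66.8°

At ω = 10 rad/s:
pole (1 + j10·0.1) = 1 + j1 → |·| ≈ 1.4142, ∠ ≈ 45.00°
pole (1 + j10·0.04) = 1 + j0.4 → |·| ≈ 1.077, ∠ ≈ 21.80°
|H| = 0.02 · 1 / (1.4142 · 1.077) ≈ 0.013131
Gain = 20 log₁₀(0.013131) ≈ -37.63 dB
∠H = (0°) − (45.00° + 21.80°) = -66.80°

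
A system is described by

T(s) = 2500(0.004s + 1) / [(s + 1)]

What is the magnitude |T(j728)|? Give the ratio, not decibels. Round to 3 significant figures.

10.6

At ω = 728 rad/s:
zero (1 + j728·0.004) = 1 + j2.912 → |·| ≈ 3.0789, ∠ ≈ 71.05°
pole (1 + j728·1) = 1 + j728 → |·| ≈ 728, ∠ ≈ 89.92°
|T| = 2500 · 3.0789 / (728) ≈ 10.573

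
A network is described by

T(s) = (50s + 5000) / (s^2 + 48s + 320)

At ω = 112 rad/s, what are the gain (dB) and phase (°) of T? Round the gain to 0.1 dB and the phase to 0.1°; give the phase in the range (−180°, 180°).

Substitute s = j112:
Numerator: 50(j112) + 5000 = 5000 + j5600
Denominator: (j112)^2 + 48(j112) + 320 = -12224 + j5376
|N| = √(5000² + 5600²) ≈ 7507.3, ∠N ≈ 48.24°
|D| = √(12224² + 5376²) ≈ 13354, ∠D ≈ 156.26°
|T| = 7507.3 / 13354 ≈ 0.56218
Gain = 20 log₁₀(0.56218) ≈ -5.00 dB
∠T = 48.24° − 156.26° = -108.02°

-5.0 dB, -108.0°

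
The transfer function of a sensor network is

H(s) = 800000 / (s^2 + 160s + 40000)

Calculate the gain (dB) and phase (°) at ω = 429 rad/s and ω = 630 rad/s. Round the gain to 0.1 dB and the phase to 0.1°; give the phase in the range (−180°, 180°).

At s = jω = j429:
quadratic: (j429)² + 160·j429 + 40000 = -144041 + j68640 → |·| ≈ 1.5956e+05, ∠ ≈ 154.52°
|H| = 800000 / 1.5956e+05 ≈ 5.0138
Gain = 20 log₁₀(5.0138) ≈ 14.00 dB
∠H = 0.00° − 154.52° = -154.52°

At s = jω = j630:
quadratic: (j630)² + 160·j630 + 40000 = -356900 + j100800 → |·| ≈ 3.7086e+05, ∠ ≈ 164.23°
|H| = 800000 / 3.7086e+05 ≈ 2.1571
Gain = 20 log₁₀(2.1571) ≈ 6.68 dB
∠H = 0.00° − 164.23° = -164.23°

ω = 429: 14.0 dB, -154.5°; ω = 630: 6.7 dB, -164.2°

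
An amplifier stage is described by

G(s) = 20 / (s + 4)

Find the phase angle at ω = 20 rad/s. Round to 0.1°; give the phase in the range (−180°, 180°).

At s = jω = j20:
pole (s+4): 4 + j20 → |·| = √(4²+20²) = √416 ≈ 20.396, ∠ = arctan(20/4) ≈ 78.69°
∠G = 0.00° − 78.69° = -78.69°

-78.7°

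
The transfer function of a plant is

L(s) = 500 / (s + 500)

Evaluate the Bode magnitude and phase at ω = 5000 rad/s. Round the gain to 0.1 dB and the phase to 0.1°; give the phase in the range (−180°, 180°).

Substitute s = j5000:
Numerator: 500 = 500 + j0
Denominator: (j5000) + 500 = 500 + j5000
|N| = √(500² + 0²) ≈ 500, ∠N ≈ 0.00°
|D| = √(500² + 5000²) ≈ 5024.9, ∠D ≈ 84.29°
|L| = 500 / 5024.9 ≈ 0.099504
Gain = 20 log₁₀(0.099504) ≈ -20.04 dB
∠L = 0.00° − 84.29° = -84.29°

-20.0 dB, -84.3°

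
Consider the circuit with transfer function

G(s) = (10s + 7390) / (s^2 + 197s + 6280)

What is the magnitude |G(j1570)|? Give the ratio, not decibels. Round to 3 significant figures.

0.00700

Substitute s = j1570:
Numerator: 10(j1570) + 7390 = 7390 + j15700
Denominator: (j1570)^2 + 197(j1570) + 6280 = -2458620 + j309290
|N| = √(7390² + 15700²) ≈ 17352, ∠N ≈ 64.79°
|D| = √(2458620² + 309290²) ≈ 2.478e+06, ∠D ≈ 172.83°
|G| = 17352 / 2.478e+06 ≈ 0.0070024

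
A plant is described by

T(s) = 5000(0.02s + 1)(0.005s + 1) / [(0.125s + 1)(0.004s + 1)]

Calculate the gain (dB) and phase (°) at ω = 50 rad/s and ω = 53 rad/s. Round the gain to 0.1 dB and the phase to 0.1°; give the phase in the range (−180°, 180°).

ω = 50: 61.1 dB, -33.2°; ω = 53: 60.8 dB, -31.9°

At ω = 50 rad/s:
zero (1 + j50·0.02) = 1 + j1 → |·| ≈ 1.4142, ∠ ≈ 45.00°
zero (1 + j50·0.005) = 1 + j0.25 → |·| ≈ 1.0308, ∠ ≈ 14.04°
pole (1 + j50·0.125) = 1 + j6.25 → |·| ≈ 6.3295, ∠ ≈ 80.91°
pole (1 + j50·0.004) = 1 + j0.2 → |·| ≈ 1.0198, ∠ ≈ 11.31°
|T| = 5000 · 1.4142 · 1.0308 / (6.3295 · 1.0198) ≈ 1129.2
Gain = 20 log₁₀(1129.2) ≈ 61.06 dB
∠T = (45.00° + 14.04°) − (80.91° + 11.31°) = -33.18°

At ω = 53 rad/s:
zero (1 + j53·0.02) = 1 + j1.06 → |·| ≈ 1.4573, ∠ ≈ 46.67°
zero (1 + j53·0.005) = 1 + j0.265 → |·| ≈ 1.0345, ∠ ≈ 14.84°
pole (1 + j53·0.125) = 1 + j6.625 → |·| ≈ 6.7, ∠ ≈ 81.42°
pole (1 + j53·0.004) = 1 + j0.212 → |·| ≈ 1.0222, ∠ ≈ 11.97°
|T| = 5000 · 1.4573 · 1.0345 / (6.7 · 1.0222) ≈ 1100.6
Gain = 20 log₁₀(1100.6) ≈ 60.83 dB
∠T = (46.67° + 14.84°) − (81.42° + 11.97°) = -31.88°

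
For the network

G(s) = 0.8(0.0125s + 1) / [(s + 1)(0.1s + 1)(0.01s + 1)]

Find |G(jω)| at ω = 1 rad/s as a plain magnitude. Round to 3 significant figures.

0.563

At ω = 1 rad/s:
zero (1 + j1·0.0125) = 1 + j0.0125 → |·| ≈ 1.0001, ∠ ≈ 0.72°
pole (1 + j1·1) = 1 + j1 → |·| ≈ 1.4142, ∠ ≈ 45.00°
pole (1 + j1·0.1) = 1 + j0.1 → |·| ≈ 1.005, ∠ ≈ 5.71°
pole (1 + j1·0.01) = 1 + j0.01 → |·| ≈ 1, ∠ ≈ 0.57°
|G| = 0.8 · 1.0001 / (1.4142 · 1.005 · 1) ≈ 0.56293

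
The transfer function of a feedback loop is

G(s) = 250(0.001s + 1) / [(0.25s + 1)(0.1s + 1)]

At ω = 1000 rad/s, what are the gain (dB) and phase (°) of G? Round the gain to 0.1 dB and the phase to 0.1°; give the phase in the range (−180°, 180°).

-37.0 dB, -134.2°

At ω = 1000 rad/s:
zero (1 + j1000·0.001) = 1 + j1 → |·| ≈ 1.4142, ∠ ≈ 45.00°
pole (1 + j1000·0.25) = 1 + j250 → |·| ≈ 250, ∠ ≈ 89.77°
pole (1 + j1000·0.1) = 1 + j100 → |·| ≈ 100, ∠ ≈ 89.43°
|G| = 250 · 1.4142 / (250 · 100) ≈ 0.014142
Gain = 20 log₁₀(0.014142) ≈ -36.99 dB
∠G = (45.00°) − (89.77° + 89.43°) = -134.20°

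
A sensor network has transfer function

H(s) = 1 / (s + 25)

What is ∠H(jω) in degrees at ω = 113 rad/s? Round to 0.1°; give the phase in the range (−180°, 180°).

Substitute s = j113:
Numerator: 1 = 1 + j0
Denominator: (j113) + 25 = 25 + j113
|N| = √(1² + 0²) ≈ 1, ∠N ≈ 0.00°
|D| = √(25² + 113²) ≈ 115.73, ∠D ≈ 77.52°
∠H = 0.00° − 77.52° = -77.52°

-77.5°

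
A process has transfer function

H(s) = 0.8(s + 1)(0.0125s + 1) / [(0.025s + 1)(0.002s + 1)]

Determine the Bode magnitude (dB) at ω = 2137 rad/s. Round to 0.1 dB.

At ω = 2137 rad/s:
zero (1 + j2137·1) = 1 + j2137 → |·| ≈ 2137, ∠ ≈ 89.97°
zero (1 + j2137·0.0125) = 1 + j26.7125 → |·| ≈ 26.731, ∠ ≈ 87.86°
pole (1 + j2137·0.025) = 1 + j53.425 → |·| ≈ 53.434, ∠ ≈ 88.93°
pole (1 + j2137·0.002) = 1 + j4.274 → |·| ≈ 4.3894, ∠ ≈ 76.83°
|H| = 0.8 · 2137 · 26.731 / (53.434 · 4.3894) ≈ 194.84
Gain = 20 log₁₀(194.84) ≈ 45.79 dB

45.8 dB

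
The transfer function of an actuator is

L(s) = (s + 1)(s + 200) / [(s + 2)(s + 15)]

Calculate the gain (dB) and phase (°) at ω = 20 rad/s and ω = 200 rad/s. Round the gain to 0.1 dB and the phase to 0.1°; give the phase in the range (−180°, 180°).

At s = jω = j20:
zero (s+1): 1 + j20 → |·| = √(1²+20²) = √401 ≈ 20.025, ∠ = arctan(20/1) ≈ 87.14°
zero (s+200): 200 + j20 → |·| = √(200²+20²) = √40400 ≈ 201, ∠ = arctan(20/200) ≈ 5.71°
pole (s+2): 2 + j20 → |·| = √(2²+20²) = √404 ≈ 20.1, ∠ = arctan(20/2) ≈ 84.29°
pole (s+15): 15 + j20 → |·| = √(15²+20²) = √625 ≈ 25, ∠ = arctan(20/15) ≈ 53.13°
|L| = 1 · 4025 / 502.5 ≈ 8.01
Gain = 20 log₁₀(8.01) ≈ 18.07 dB
∠L = 92.85° − 137.42° = -44.57°

At s = jω = j200:
zero (s+1): 1 + j200 → |·| = √(1²+200²) = √40001 ≈ 200, ∠ = arctan(200/1) ≈ 89.71°
zero (s+200): 200 + j200 → |·| = √(200²+200²) = √80000 ≈ 282.84, ∠ = arctan(200/200) ≈ 45.00°
pole (s+2): 2 + j200 → |·| = √(2²+200²) = √40004 ≈ 200.01, ∠ = arctan(200/2) ≈ 89.43°
pole (s+15): 15 + j200 → |·| = √(15²+200²) = √40225 ≈ 200.56, ∠ = arctan(200/15) ≈ 85.71°
|L| = 1 · 56568 / 40114 ≈ 1.4102
Gain = 20 log₁₀(1.4102) ≈ 2.99 dB
∠L = 134.71° − 175.14° = -40.43°

ω = 20: 18.1 dB, -44.6°; ω = 200: 3.0 dB, -40.4°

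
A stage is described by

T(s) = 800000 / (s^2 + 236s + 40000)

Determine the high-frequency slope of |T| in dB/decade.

Each pole contributes −20 dB/decade at high frequency; each zero contributes +20 dB/decade.
Net: 0 zero(s) − 2 pole(s) → -40 dB/decade.

-40 dB/decade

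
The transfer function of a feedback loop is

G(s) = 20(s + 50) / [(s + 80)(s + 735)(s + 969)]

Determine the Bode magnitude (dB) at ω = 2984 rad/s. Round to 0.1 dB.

At s = jω = j2984:
zero (s+50): 50 + j2984 → |·| = √(50²+2984²) = √8906756 ≈ 2984.4, ∠ = arctan(2984/50) ≈ 89.04°
pole (s+80): 80 + j2984 → |·| = √(80²+2984²) = √8910656 ≈ 2985.1, ∠ = arctan(2984/80) ≈ 88.46°
pole (s+735): 735 + j2984 → |·| = √(735²+2984²) = √9444481 ≈ 3073.2, ∠ = arctan(2984/735) ≈ 76.16°
pole (s+969): 969 + j2984 → |·| = √(969²+2984²) = √9843217 ≈ 3137.4, ∠ = arctan(2984/969) ≈ 72.01°
|G| = 20 · 2984.4 / 2.8782e+10 ≈ 2.0738e-06
Gain = 20 log₁₀(2.0738e-06) ≈ -113.66 dB

-113.7 dB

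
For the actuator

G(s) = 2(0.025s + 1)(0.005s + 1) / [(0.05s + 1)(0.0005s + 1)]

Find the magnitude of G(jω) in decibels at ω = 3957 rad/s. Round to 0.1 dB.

19.0 dB

At ω = 3957 rad/s:
zero (1 + j3957·0.025) = 1 + j98.925 → |·| ≈ 98.93, ∠ ≈ 89.42°
zero (1 + j3957·0.005) = 1 + j19.785 → |·| ≈ 19.81, ∠ ≈ 87.11°
pole (1 + j3957·0.05) = 1 + j197.85 → |·| ≈ 197.85, ∠ ≈ 89.71°
pole (1 + j3957·0.0005) = 1 + j1.9785 → |·| ≈ 2.2169, ∠ ≈ 63.19°
|G| = 2 · 98.93 · 19.81 / (197.85 · 2.2169) ≈ 8.9364
Gain = 20 log₁₀(8.9364) ≈ 19.02 dB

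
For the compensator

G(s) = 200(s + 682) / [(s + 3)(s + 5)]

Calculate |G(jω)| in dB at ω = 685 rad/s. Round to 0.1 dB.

-7.7 dB

At s = jω = j685:
zero (s+682): 682 + j685 → |·| = √(682²+685²) = √934349 ≈ 966.62, ∠ = arctan(685/682) ≈ 45.13°
pole (s+3): 3 + j685 → |·| = √(3²+685²) = √469234 ≈ 685.01, ∠ = arctan(685/3) ≈ 89.75°
pole (s+5): 5 + j685 → |·| = √(5²+685²) = √469250 ≈ 685.02, ∠ = arctan(685/5) ≈ 89.58°
|G| = 200 · 966.62 / 4.6925e+05 ≈ 0.41199
Gain = 20 log₁₀(0.41199) ≈ -7.70 dB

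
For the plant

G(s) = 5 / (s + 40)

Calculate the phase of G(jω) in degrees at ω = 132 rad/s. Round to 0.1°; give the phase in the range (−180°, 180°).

Substitute s = j132:
Numerator: 5 = 5 + j0
Denominator: (j132) + 40 = 40 + j132
|N| = √(5² + 0²) ≈ 5, ∠N ≈ 0.00°
|D| = √(40² + 132²) ≈ 137.93, ∠D ≈ 73.14°
∠G = 0.00° − 73.14° = -73.14°

-73.1°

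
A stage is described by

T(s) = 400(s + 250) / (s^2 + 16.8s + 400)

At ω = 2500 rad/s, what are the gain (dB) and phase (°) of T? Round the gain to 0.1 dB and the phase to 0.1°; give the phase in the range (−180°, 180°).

-15.9 dB, -95.3°

At s = jω = j2500:
zero (s+250): 250 + j2500 → |·| = √(250²+2500²) = √6312500 ≈ 2512.5, ∠ = arctan(2500/250) ≈ 84.29°
quadratic: (j2500)² + 16.8·j2500 + 400 = -6249600 + j42000 → |·| ≈ 6.2497e+06, ∠ ≈ 179.61°
|T| = 400 · 2512.5 / 6.2497e+06 ≈ 0.16081
Gain = 20 log₁₀(0.16081) ≈ -15.87 dB
∠T = 84.29° − 179.61° = -95.32°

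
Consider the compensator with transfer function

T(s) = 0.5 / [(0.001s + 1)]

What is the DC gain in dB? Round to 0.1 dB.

-6.0 dB

T(0) = 0.5 · 1 / 1 = 0.5
20 log₁₀(0.5) ≈ -6.02 dB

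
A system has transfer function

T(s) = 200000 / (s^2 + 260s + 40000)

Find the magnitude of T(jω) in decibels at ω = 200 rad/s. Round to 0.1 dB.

11.7 dB

At s = jω = j200:
quadratic: (j200)² + 260·j200 + 40000 = 0 + j52000 → |·| ≈ 52000, ∠ ≈ 90.00°
|T| = 200000 / 52000 ≈ 3.8462
Gain = 20 log₁₀(3.8462) ≈ 11.70 dB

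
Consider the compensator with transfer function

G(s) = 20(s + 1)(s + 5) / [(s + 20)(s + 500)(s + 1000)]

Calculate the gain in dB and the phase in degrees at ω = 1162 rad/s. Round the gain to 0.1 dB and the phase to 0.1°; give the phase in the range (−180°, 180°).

-38.4 dB, -25.3°

At s = jω = j1162:
zero (s+1): 1 + j1162 → |·| = √(1²+1162²) = √1350245 ≈ 1162, ∠ = arctan(1162/1) ≈ 89.95°
zero (s+5): 5 + j1162 → |·| = √(5²+1162²) = √1350269 ≈ 1162, ∠ = arctan(1162/5) ≈ 89.75°
pole (s+20): 20 + j1162 → |·| = √(20²+1162²) = √1350644 ≈ 1162.2, ∠ = arctan(1162/20) ≈ 89.01°
pole (s+500): 500 + j1162 → |·| = √(500²+1162²) = √1600244 ≈ 1265, ∠ = arctan(1162/500) ≈ 66.72°
pole (s+1000): 1000 + j1162 → |·| = √(1000²+1162²) = √2350244 ≈ 1533.1, ∠ = arctan(1162/1000) ≈ 49.29°
|G| = 20 · 1.3502e+06 / 2.2539e+09 ≈ 0.011981
Gain = 20 log₁₀(0.011981) ≈ -38.43 dB
∠G = 179.70° − 205.02° = -25.32°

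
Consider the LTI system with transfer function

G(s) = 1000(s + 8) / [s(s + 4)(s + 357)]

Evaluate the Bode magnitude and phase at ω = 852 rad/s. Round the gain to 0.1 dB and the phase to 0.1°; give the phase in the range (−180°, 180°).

At s = jω = j852:
zero (s+8): 8 + j852 → |·| = √(8²+852²) = √725968 ≈ 852.04, ∠ = arctan(852/8) ≈ 89.46°
pole (s+4): 4 + j852 → |·| = √(4²+852²) = √725920 ≈ 852.01, ∠ = arctan(852/4) ≈ 89.73°
pole (s+357): 357 + j852 → |·| = √(357²+852²) = √853353 ≈ 923.77, ∠ = arctan(852/357) ≈ 67.27°
pole at origin: |s| = 852, ∠ = 90.00° (in denominator)
|G| = 1000 · 852.04 / 6.7058e+08 ≈ 0.0012706
Gain = 20 log₁₀(0.0012706) ≈ -57.92 dB
∠G = 89.46° − 247.00° = -157.54°

-57.9 dB, -157.5°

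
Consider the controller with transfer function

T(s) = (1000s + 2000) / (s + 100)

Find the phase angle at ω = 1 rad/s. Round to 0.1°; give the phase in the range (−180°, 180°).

26.0°

Substitute s = j1:
Numerator: 1000(j1) + 2000 = 2000 + j1000
Denominator: (j1) + 100 = 100 + j1
|N| = √(2000² + 1000²) ≈ 2236.1, ∠N ≈ 26.57°
|D| = √(100² + 1²) ≈ 100, ∠D ≈ 0.57°
∠T = 26.57° − 0.57° = 26.00°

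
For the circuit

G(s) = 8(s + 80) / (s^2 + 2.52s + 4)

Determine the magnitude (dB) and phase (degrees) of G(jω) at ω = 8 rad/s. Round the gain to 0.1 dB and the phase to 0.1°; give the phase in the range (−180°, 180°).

20.1 dB, -155.7°

At s = jω = j8:
zero (s+80): 80 + j8 → |·| = √(80²+8²) = √6464 ≈ 80.399, ∠ = arctan(8/80) ≈ 5.71°
quadratic: (j8)² + 2.52·j8 + 4 = -60 + j20.16 → |·| ≈ 63.296, ∠ ≈ 161.43°
|G| = 8 · 80.399 / 63.296 ≈ 10.162
Gain = 20 log₁₀(10.162) ≈ 20.14 dB
∠G = 5.71° − 161.43° = -155.72°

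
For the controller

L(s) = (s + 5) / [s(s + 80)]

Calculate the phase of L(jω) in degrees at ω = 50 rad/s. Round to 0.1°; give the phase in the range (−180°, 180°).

-37.7°

At s = jω = j50:
zero (s+5): 5 + j50 → |·| = √(5²+50²) = √2525 ≈ 50.249, ∠ = arctan(50/5) ≈ 84.29°
pole (s+80): 80 + j50 → |·| = √(80²+50²) = √8900 ≈ 94.34, ∠ = arctan(50/80) ≈ 32.01°
pole at origin: |s| = 50, ∠ = 90.00° (in denominator)
∠L = 84.29° − 122.01° = -37.72°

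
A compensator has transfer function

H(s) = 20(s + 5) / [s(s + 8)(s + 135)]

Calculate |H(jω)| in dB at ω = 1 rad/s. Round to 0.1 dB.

-20.6 dB

At s = jω = j1:
zero (s+5): 5 + j1 → |·| = √(5²+1²) = √26 ≈ 5.099, ∠ = arctan(1/5) ≈ 11.31°
pole (s+8): 8 + j1 → |·| = √(8²+1²) = √65 ≈ 8.0623, ∠ = arctan(1/8) ≈ 7.13°
pole (s+135): 135 + j1 → |·| = √(135²+1²) = √18226 ≈ 135, ∠ = arctan(1/135) ≈ 0.42°
pole at origin: |s| = 1, ∠ = 90.00° (in denominator)
|H| = 20 · 5.099 / 1088.4 ≈ 0.093697
Gain = 20 log₁₀(0.093697) ≈ -20.57 dB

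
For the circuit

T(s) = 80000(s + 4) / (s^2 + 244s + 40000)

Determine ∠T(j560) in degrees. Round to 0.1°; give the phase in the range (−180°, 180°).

At s = jω = j560:
zero (s+4): 4 + j560 → |·| = √(4²+560²) = √313616 ≈ 560.01, ∠ = arctan(560/4) ≈ 89.59°
quadratic: (j560)² + 244·j560 + 40000 = -273600 + j136640 → |·| ≈ 3.0582e+05, ∠ ≈ 153.46°
∠T = 89.59° − 153.46° = -63.87°

-63.9°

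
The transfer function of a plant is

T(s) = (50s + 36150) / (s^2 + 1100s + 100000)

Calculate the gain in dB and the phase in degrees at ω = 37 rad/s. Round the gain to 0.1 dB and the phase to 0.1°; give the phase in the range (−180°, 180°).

-9.4 dB, -19.5°

Substitute s = j37:
Numerator: 50(j37) + 36150 = 36150 + j1850
Denominator: (j37)^2 + 1100(j37) + 100000 = 98631 + j40700
|N| = √(36150² + 1850²) ≈ 36197, ∠N ≈ 2.93°
|D| = √(98631² + 40700²) ≈ 1.067e+05, ∠D ≈ 22.42°
|T| = 36197 / 1.067e+05 ≈ 0.33924
Gain = 20 log₁₀(0.33924) ≈ -9.39 dB
∠T = 2.93° − 22.42° = -19.49°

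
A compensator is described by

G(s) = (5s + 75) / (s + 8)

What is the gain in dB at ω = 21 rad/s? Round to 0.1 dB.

15.2 dB

Substitute s = j21:
Numerator: 5(j21) + 75 = 75 + j105
Denominator: (j21) + 8 = 8 + j21
|N| = √(75² + 105²) ≈ 129.03, ∠N ≈ 54.46°
|D| = √(8² + 21²) ≈ 22.472, ∠D ≈ 69.15°
|G| = 129.03 / 22.472 ≈ 5.7418
Gain = 20 log₁₀(5.7418) ≈ 15.18 dB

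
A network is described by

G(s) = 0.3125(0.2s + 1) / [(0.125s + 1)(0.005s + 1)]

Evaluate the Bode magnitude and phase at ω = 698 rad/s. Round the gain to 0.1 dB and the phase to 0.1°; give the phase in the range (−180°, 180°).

At ω = 698 rad/s:
zero (1 + j698·0.2) = 1 + j139.6 → |·| ≈ 139.6, ∠ ≈ 89.59°
pole (1 + j698·0.125) = 1 + j87.25 → |·| ≈ 87.256, ∠ ≈ 89.34°
pole (1 + j698·0.005) = 1 + j3.49 → |·| ≈ 3.6304, ∠ ≈ 74.01°
|G| = 0.3125 · 139.6 / (87.256 · 3.6304) ≈ 0.13772
Gain = 20 log₁₀(0.13772) ≈ -17.22 dB
∠G = (89.59°) − (89.34° + 74.01°) = -73.76°

-17.2 dB, -73.8°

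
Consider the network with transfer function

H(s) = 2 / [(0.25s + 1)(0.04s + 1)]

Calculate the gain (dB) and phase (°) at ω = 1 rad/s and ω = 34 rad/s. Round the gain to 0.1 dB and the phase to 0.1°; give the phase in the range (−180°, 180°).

ω = 1: 5.8 dB, -16.3°; ω = 34: -17.2 dB, -137.0°

At ω = 1 rad/s:
pole (1 + j1·0.25) = 1 + j0.25 → |·| ≈ 1.0308, ∠ ≈ 14.04°
pole (1 + j1·0.04) = 1 + j0.04 → |·| ≈ 1.0008, ∠ ≈ 2.29°
|H| = 2 · 1 / (1.0308 · 1.0008) ≈ 1.9387
Gain = 20 log₁₀(1.9387) ≈ 5.75 dB
∠H = (0°) − (14.04° + 2.29°) = -16.33°

At ω = 34 rad/s:
pole (1 + j34·0.25) = 1 + j8.5 → |·| ≈ 8.5586, ∠ ≈ 83.29°
pole (1 + j34·0.04) = 1 + j1.36 → |·| ≈ 1.6881, ∠ ≈ 53.67°
|H| = 2 · 1 / (8.5586 · 1.6881) ≈ 0.13843
Gain = 20 log₁₀(0.13843) ≈ -17.18 dB
∠H = (0°) − (83.29° + 53.67°) = -136.96°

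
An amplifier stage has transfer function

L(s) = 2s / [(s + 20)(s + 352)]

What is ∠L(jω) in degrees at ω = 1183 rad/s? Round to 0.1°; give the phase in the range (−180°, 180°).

At s = jω = j1183:
zero at origin: s = j1183 → |·| = 1183, ∠ = 90.00°
pole (s+20): 20 + j1183 → |·| = √(20²+1183²) = √1399889 ≈ 1183.2, ∠ = arctan(1183/20) ≈ 89.03°
pole (s+352): 352 + j1183 → |·| = √(352²+1183²) = √1523393 ≈ 1234.3, ∠ = arctan(1183/352) ≈ 73.43°
∠L = 90.00° − 162.46° = -72.46°

-72.5°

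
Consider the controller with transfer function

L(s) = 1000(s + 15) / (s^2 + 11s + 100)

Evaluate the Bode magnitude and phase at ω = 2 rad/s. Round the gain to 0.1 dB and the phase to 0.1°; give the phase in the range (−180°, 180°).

43.7 dB, -5.3°

At s = jω = j2:
zero (s+15): 15 + j2 → |·| = √(15²+2²) = √229 ≈ 15.133, ∠ = arctan(2/15) ≈ 7.59°
quadratic: (j2)² + 11·j2 + 100 = 96 + j22 → |·| ≈ 98.489, ∠ ≈ 12.91°
|L| = 1000 · 15.133 / 98.489 ≈ 153.65
Gain = 20 log₁₀(153.65) ≈ 43.73 dB
∠L = 7.59° − 12.91° = -5.32°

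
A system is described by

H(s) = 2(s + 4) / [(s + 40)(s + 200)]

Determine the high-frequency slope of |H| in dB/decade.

Each pole contributes −20 dB/decade at high frequency; each zero contributes +20 dB/decade.
Net: 1 zero(s) − 2 pole(s) → -20 dB/decade.

-20 dB/decade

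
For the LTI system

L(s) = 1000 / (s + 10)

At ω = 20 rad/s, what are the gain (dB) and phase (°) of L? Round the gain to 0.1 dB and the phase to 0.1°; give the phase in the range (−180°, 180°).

33.0 dB, -63.4°

Substitute s = j20:
Numerator: 1000 = 1000 + j0
Denominator: (j20) + 10 = 10 + j20
|N| = √(1000² + 0²) ≈ 1000, ∠N ≈ 0.00°
|D| = √(10² + 20²) ≈ 22.361, ∠D ≈ 63.43°
|L| = 1000 / 22.361 ≈ 44.721
Gain = 20 log₁₀(44.721) ≈ 33.01 dB
∠L = 0.00° − 63.43° = -63.43°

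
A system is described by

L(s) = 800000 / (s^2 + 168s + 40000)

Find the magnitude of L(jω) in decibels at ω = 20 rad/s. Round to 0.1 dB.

26.1 dB

At s = jω = j20:
quadratic: (j20)² + 168·j20 + 40000 = 39600 + j3360 → |·| ≈ 39742, ∠ ≈ 4.85°
|L| = 800000 / 39742 ≈ 20.13
Gain = 20 log₁₀(20.13) ≈ 26.08 dB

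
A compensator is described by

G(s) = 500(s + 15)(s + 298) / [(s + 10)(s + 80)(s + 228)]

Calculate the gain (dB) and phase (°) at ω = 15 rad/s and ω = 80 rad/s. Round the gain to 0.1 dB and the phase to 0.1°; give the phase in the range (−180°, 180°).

At s = jω = j15:
zero (s+15): 15 + j15 → |·| = √(15²+15²) = √450 ≈ 21.213, ∠ = arctan(15/15) ≈ 45.00°
zero (s+298): 298 + j15 → |·| = √(298²+15²) = √89029 ≈ 298.38, ∠ = arctan(15/298) ≈ 2.88°
pole (s+10): 10 + j15 → |·| = √(10²+15²) = √325 ≈ 18.028, ∠ = arctan(15/10) ≈ 56.31°
pole (s+80): 80 + j15 → |·| = √(80²+15²) = √6625 ≈ 81.394, ∠ = arctan(15/80) ≈ 10.62°
pole (s+228): 228 + j15 → |·| = √(228²+15²) = √52209 ≈ 228.49, ∠ = arctan(15/228) ≈ 3.76°
|G| = 500 · 6329.5 / 3.3528e+05 ≈ 9.4391
Gain = 20 log₁₀(9.4391) ≈ 19.50 dB
∠G = 47.88° − 70.69° = -22.81°

At s = jω = j80:
zero (s+15): 15 + j80 → |·| = √(15²+80²) = √6625 ≈ 81.394, ∠ = arctan(80/15) ≈ 79.38°
zero (s+298): 298 + j80 → |·| = √(298²+80²) = √95204 ≈ 308.55, ∠ = arctan(80/298) ≈ 15.03°
pole (s+10): 10 + j80 → |·| = √(10²+80²) = √6500 ≈ 80.623, ∠ = arctan(80/10) ≈ 82.87°
pole (s+80): 80 + j80 → |·| = √(80²+80²) = √12800 ≈ 113.14, ∠ = arctan(80/80) ≈ 45.00°
pole (s+228): 228 + j80 → |·| = √(228²+80²) = √58384 ≈ 241.63, ∠ = arctan(80/228) ≈ 19.33°
|G| = 500 · 25114 / 2.2041e+06 ≈ 5.6971
Gain = 20 log₁₀(5.6971) ≈ 15.11 dB
∠G = 94.41° − 147.20° = -52.79°

ω = 15: 19.5 dB, -22.8°; ω = 80: 15.1 dB, -52.8°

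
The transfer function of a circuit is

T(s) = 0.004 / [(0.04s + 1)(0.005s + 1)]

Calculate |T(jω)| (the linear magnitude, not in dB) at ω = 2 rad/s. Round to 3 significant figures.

0.00399

At ω = 2 rad/s:
pole (1 + j2·0.04) = 1 + j0.08 → |·| ≈ 1.0032, ∠ ≈ 4.57°
pole (1 + j2·0.005) = 1 + j0.01 → |·| ≈ 1, ∠ ≈ 0.57°
|T| = 0.004 · 1 / (1.0032 · 1) ≈ 0.0039872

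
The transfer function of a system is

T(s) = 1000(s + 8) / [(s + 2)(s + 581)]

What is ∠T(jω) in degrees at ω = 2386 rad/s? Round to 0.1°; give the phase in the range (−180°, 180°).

-76.5°

At s = jω = j2386:
zero (s+8): 8 + j2386 → |·| = √(8²+2386²) = √5693060 ≈ 2386, ∠ = arctan(2386/8) ≈ 89.81°
pole (s+2): 2 + j2386 → |·| = √(2²+2386²) = √5693000 ≈ 2386, ∠ = arctan(2386/2) ≈ 89.95°
pole (s+581): 581 + j2386 → |·| = √(581²+2386²) = √6030557 ≈ 2455.7, ∠ = arctan(2386/581) ≈ 76.31°
∠T = 89.81° − 166.26° = -76.45°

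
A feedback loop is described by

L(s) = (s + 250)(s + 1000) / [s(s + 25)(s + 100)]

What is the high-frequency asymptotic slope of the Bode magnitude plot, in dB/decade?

Each pole contributes −20 dB/decade at high frequency; each zero contributes +20 dB/decade.
Net: 2 zero(s) − 3 pole(s) → -20 dB/decade.

-20 dB/decade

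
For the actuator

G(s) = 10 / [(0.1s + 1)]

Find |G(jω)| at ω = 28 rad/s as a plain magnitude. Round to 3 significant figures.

At ω = 28 rad/s:
pole (1 + j28·0.1) = 1 + j2.8 → |·| ≈ 2.9732, ∠ ≈ 70.35°
|G| = 10 · 1 / (2.9732) ≈ 3.3634

3.36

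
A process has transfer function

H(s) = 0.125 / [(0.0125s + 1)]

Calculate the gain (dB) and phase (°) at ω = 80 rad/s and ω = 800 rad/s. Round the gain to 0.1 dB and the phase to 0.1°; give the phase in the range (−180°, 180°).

At ω = 80 rad/s:
pole (1 + j80·0.0125) = 1 + j1 → |·| ≈ 1.4142, ∠ ≈ 45.00°
|H| = 0.125 · 1 / (1.4142) ≈ 0.088389
Gain = 20 log₁₀(0.088389) ≈ -21.07 dB
∠H = (0°) − (45.00°) = -45.00°

At ω = 800 rad/s:
pole (1 + j800·0.0125) = 1 + j10 → |·| ≈ 10.05, ∠ ≈ 84.29°
|H| = 0.125 · 1 / (10.05) ≈ 0.012438
Gain = 20 log₁₀(0.012438) ≈ -38.10 dB
∠H = (0°) − (84.29°) = -84.29°

ω = 80: -21.1 dB, -45.0°; ω = 800: -38.1 dB, -84.3°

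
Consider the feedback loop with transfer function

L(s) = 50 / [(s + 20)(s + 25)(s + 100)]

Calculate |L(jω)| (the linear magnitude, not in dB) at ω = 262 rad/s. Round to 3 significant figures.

2.58e-06

At s = jω = j262:
pole (s+20): 20 + j262 → |·| = √(20²+262²) = √69044 ≈ 262.76, ∠ = arctan(262/20) ≈ 85.63°
pole (s+25): 25 + j262 → |·| = √(25²+262²) = √69269 ≈ 263.19, ∠ = arctan(262/25) ≈ 84.55°
pole (s+100): 100 + j262 → |·| = √(100²+262²) = √78644 ≈ 280.44, ∠ = arctan(262/100) ≈ 69.11°
|L| = 50 / 1.9394e+07 ≈ 2.5781e-06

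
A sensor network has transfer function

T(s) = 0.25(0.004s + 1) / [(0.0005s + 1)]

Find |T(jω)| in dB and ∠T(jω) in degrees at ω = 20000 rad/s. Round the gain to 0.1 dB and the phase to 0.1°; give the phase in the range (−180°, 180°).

At ω = 20000 rad/s:
zero (1 + j20000·0.004) = 1 + j80 → |·| ≈ 80.006, ∠ ≈ 89.28°
pole (1 + j20000·0.0005) = 1 + j10 → |·| ≈ 10.05, ∠ ≈ 84.29°
|T| = 0.25 · 80.006 / (10.05) ≈ 1.9902
Gain = 20 log₁₀(1.9902) ≈ 5.98 dB
∠T = (89.28°) − (84.29°) = 4.99°

6.0 dB, 5.0°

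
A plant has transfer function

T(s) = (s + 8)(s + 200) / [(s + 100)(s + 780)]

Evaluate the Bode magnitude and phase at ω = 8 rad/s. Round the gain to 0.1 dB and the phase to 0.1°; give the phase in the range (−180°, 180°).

At s = jω = j8:
zero (s+8): 8 + j8 → |·| = √(8²+8²) = √128 ≈ 11.314, ∠ = arctan(8/8) ≈ 45.00°
zero (s+200): 200 + j8 → |·| = √(200²+8²) = √40064 ≈ 200.16, ∠ = arctan(8/200) ≈ 2.29°
pole (s+100): 100 + j8 → |·| = √(100²+8²) = √10064 ≈ 100.32, ∠ = arctan(8/100) ≈ 4.57°
pole (s+780): 780 + j8 → |·| = √(780²+8²) = √608464 ≈ 780.04, ∠ = arctan(8/780) ≈ 0.59°
|T| = 1 · 2264.6 / 78254 ≈ 0.028939
Gain = 20 log₁₀(0.028939) ≈ -30.77 dB
∠T = 47.29° − 5.16° = 42.13°

-30.8 dB, 42.1°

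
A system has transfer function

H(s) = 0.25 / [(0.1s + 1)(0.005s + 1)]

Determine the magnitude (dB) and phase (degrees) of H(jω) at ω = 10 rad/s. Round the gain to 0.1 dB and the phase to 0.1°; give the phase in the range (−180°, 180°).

-15.1 dB, -47.9°

At ω = 10 rad/s:
pole (1 + j10·0.1) = 1 + j1 → |·| ≈ 1.4142, ∠ ≈ 45.00°
pole (1 + j10·0.005) = 1 + j0.05 → |·| ≈ 1.0012, ∠ ≈ 2.86°
|H| = 0.25 · 1 / (1.4142 · 1.0012) ≈ 0.17657
Gain = 20 log₁₀(0.17657) ≈ -15.06 dB
∠H = (0°) − (45.00° + 2.86°) = -47.86°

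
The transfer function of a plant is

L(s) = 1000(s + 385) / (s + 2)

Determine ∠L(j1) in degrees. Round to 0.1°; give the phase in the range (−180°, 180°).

At s = jω = j1:
zero (s+385): 385 + j1 → |·| = √(385²+1²) = √148226 ≈ 385, ∠ = arctan(1/385) ≈ 0.15°
pole (s+2): 2 + j1 → |·| = √(2²+1²) = √5 ≈ 2.2361, ∠ = arctan(1/2) ≈ 26.57°
∠L = 0.15° − 26.57° = -26.42°

-26.4°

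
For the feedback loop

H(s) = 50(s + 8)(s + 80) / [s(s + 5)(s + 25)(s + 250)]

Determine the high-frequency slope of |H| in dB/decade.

-40 dB/decade

Each pole contributes −20 dB/decade at high frequency; each zero contributes +20 dB/decade.
Net: 2 zero(s) − 4 pole(s) → -40 dB/decade.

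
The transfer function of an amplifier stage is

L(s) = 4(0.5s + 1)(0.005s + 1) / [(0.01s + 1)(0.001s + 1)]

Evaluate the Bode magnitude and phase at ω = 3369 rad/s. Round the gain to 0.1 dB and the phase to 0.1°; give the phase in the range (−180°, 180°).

59.6 dB, 14.8°

At ω = 3369 rad/s:
zero (1 + j3369·0.5) = 1 + j1684.5 → |·| ≈ 1684.5, ∠ ≈ 89.97°
zero (1 + j3369·0.005) = 1 + j16.845 → |·| ≈ 16.875, ∠ ≈ 86.60°
pole (1 + j3369·0.01) = 1 + j33.69 → |·| ≈ 33.705, ∠ ≈ 88.30°
pole (1 + j3369·0.001) = 1 + j3.369 → |·| ≈ 3.5143, ∠ ≈ 73.47°
|L| = 4 · 1684.5 · 16.875 / (33.705 · 3.5143) ≈ 959.93
Gain = 20 log₁₀(959.93) ≈ 59.64 dB
∠L = (89.97° + 86.60°) − (88.30° + 73.47°) = 14.80°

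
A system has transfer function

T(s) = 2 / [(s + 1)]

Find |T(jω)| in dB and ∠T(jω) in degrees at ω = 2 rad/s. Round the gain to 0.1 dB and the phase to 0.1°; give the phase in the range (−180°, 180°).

-1.0 dB, -63.4°

At ω = 2 rad/s:
pole (1 + j2·1) = 1 + j2 → |·| ≈ 2.2361, ∠ ≈ 63.43°
|T| = 2 · 1 / (2.2361) ≈ 0.89441
Gain = 20 log₁₀(0.89441) ≈ -0.97 dB
∠T = (0°) − (63.43°) = -63.43°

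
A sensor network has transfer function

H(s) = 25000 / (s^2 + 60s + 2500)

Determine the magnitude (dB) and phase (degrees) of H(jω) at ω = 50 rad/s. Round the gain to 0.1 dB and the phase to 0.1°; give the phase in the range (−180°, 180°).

At s = jω = j50:
quadratic: (j50)² + 60·j50 + 2500 = 0 + j3000 → |·| ≈ 3000, ∠ ≈ 90.00°
|H| = 25000 / 3000 ≈ 8.3333
Gain = 20 log₁₀(8.3333) ≈ 18.42 dB
∠H = 0.00° − 90.00° = -90.00°

18.4 dB, -90.0°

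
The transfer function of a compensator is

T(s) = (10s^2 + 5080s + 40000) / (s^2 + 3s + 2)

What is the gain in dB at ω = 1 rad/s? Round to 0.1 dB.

Substitute s = j1:
Numerator: 10(j1)^2 + 5080(j1) + 40000 = 39990 + j5080
Denominator: (j1)^2 + 3(j1) + 2 = 1 + j3
|N| = √(39990² + 5080²) ≈ 40311, ∠N ≈ 7.24°
|D| = √(1² + 3²) ≈ 3.1623, ∠D ≈ 71.57°
|T| = 40311 / 3.1623 ≈ 12747
Gain = 20 log₁₀(12747) ≈ 82.11 dB

82.1 dB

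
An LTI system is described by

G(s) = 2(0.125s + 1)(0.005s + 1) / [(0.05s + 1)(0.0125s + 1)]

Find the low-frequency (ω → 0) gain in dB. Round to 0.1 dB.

6.0 dB

G(0) = 2 · 1 / 1 = 2
20 log₁₀(2) ≈ 6.02 dB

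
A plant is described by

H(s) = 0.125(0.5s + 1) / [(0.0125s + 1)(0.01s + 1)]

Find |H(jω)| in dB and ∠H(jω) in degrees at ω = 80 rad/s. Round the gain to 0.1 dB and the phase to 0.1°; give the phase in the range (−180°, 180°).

At ω = 80 rad/s:
zero (1 + j80·0.5) = 1 + j40 → |·| ≈ 40.012, ∠ ≈ 88.57°
pole (1 + j80·0.0125) = 1 + j1 → |·| ≈ 1.4142, ∠ ≈ 45.00°
pole (1 + j80·0.01) = 1 + j0.8 → |·| ≈ 1.2806, ∠ ≈ 38.66°
|H| = 0.125 · 40.012 / (1.4142 · 1.2806) ≈ 2.7617
Gain = 20 log₁₀(2.7617) ≈ 8.82 dB
∠H = (88.57°) − (45.00° + 38.66°) = 4.91°

8.8 dB, 4.9°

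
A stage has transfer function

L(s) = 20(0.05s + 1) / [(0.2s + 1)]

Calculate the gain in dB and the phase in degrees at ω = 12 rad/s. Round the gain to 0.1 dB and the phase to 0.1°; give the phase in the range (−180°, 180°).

At ω = 12 rad/s:
zero (1 + j12·0.05) = 1 + j0.6 → |·| ≈ 1.1662, ∠ ≈ 30.96°
pole (1 + j12·0.2) = 1 + j2.4 → |·| ≈ 2.6, ∠ ≈ 67.38°
|L| = 20 · 1.1662 / (2.6) ≈ 8.9708
Gain = 20 log₁₀(8.9708) ≈ 19.06 dB
∠L = (30.96°) − (67.38°) = -36.42°

19.1 dB, -36.4°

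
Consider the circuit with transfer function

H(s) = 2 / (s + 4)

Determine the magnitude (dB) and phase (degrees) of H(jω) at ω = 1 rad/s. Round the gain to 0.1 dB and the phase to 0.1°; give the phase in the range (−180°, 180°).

-6.3 dB, -14.0°

Substitute s = j1:
Numerator: 2 = 2 + j0
Denominator: (j1) + 4 = 4 + j1
|N| = √(2² + 0²) ≈ 2, ∠N ≈ 0.00°
|D| = √(4² + 1²) ≈ 4.1231, ∠D ≈ 14.04°
|H| = 2 / 4.1231 ≈ 0.48507
Gain = 20 log₁₀(0.48507) ≈ -6.28 dB
∠H = 0.00° − 14.04° = -14.04°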